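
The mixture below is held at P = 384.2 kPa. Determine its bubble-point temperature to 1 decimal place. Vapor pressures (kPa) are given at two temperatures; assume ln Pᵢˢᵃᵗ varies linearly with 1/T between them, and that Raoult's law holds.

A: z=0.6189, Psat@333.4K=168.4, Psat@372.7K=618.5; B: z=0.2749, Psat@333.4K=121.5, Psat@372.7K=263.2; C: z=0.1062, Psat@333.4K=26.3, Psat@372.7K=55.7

Bubble-point temperature: ΣzᵢPᵢˢᵃᵗ(T) = P. Interpolate ln Pᵢˢᵃᵗ = aᵢ + bᵢ/T.
  T = 333.4 K: ΣzᵢPᵢˢᵃᵗ = 140.42 kPa
  T = 372.7 K: ΣzᵢPᵢˢᵃᵗ = 461.06 kPa
  T = 353.0 K: ΣzᵢPᵢˢᵃᵗ = 261.09 kPa
  T = 362.9 K: ΣzᵢPᵢˢᵃᵗ = 349.73 kPa
  T = 367.8 K: ΣzᵢPᵢˢᵃᵗ = 402.18 kPa
  T = 365.4 K: ΣzᵢPᵢˢᵃᵗ = 375.72 kPa
Interpolating between 365.4 K and 367.8 K gives T ≈ 366.2 K.

T = 366.2 K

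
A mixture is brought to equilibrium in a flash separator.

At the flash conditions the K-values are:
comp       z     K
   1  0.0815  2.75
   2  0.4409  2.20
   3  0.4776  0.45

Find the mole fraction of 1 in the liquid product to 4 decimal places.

x_1 = 0.0406

Newton iteration, ψ⁰ = 0.32:
  ψ = 0.3200: g = 0.15492, g' = -0.6468 → ψ = 0.5595
  ψ = 0.5595: g = 0.00916, g' = -0.5925 → ψ = 0.5750
Converged at ψ = 0.5750.
Compositions from xᵢ = zᵢ/(1+ψ(Kᵢ−1)), yᵢ = Kᵢxᵢ:
  1: x = 0.0406, y = 0.1117
  2: x = 0.2609, y = 0.5740
  3: x = 0.6985, y = 0.3143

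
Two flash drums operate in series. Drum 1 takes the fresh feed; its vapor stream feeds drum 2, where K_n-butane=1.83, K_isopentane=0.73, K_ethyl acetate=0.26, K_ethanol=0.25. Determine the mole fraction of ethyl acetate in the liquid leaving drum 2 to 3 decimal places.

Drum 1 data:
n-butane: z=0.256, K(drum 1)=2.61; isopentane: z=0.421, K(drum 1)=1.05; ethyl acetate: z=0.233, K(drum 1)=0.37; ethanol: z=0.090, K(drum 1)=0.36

x_ethyl acetate (drum 2) = 0.145

Drum 1:
Material balance + equilibrium reduce to Σ zᵢ(Kᵢ−1)/(1+ψ₁(Kᵢ−1)) = 0.
g(0) = ΣzᵢKᵢ − 1 = 0.229 and g(1) = 1 − Σzᵢ/Kᵢ = -0.379, so a root lies in (0, 1).
Newton iteration, ψ₁⁰ = 0.5:
  ψ₁ = 0.500: g = -0.0501, g' = -0.481 → ψ₁ = 0.396
  ψ₁ = 0.396: g = -0.0004, g' = -0.479 → ψ₁ = 0.395
Converged at ψ₁ = 0.395.
Drum-1 compositions:
  n-butane: x = 0.156, y = 0.408
  isopentane: x = 0.413, y = 0.433
  ethyl acetate: x = 0.310, y = 0.115
  ethanol: x = 0.120, y = 0.043
Drum-2 feed = drum-1 vapor: z₂ = (0.4084, 0.4335, 0.1148, 0.0434).
Drum 2:
Newton–Raphson from ψ₂ = 0.5:
  ψ₂ = 0.500: g = -0.0826, g' = -0.404 → ψ₂ = 0.295
  ψ₂ = 0.295: g = -0.0054, g' = -0.362 → ψ₂ = 0.280
Converged at ψ₂ = 0.280.
  n-butane: x = 0.331, y = 0.606
  isopentane: x = 0.469, y = 0.342
  ethyl acetate: x = 0.145, y = 0.038
  ethanol: x = 0.055, y = 0.014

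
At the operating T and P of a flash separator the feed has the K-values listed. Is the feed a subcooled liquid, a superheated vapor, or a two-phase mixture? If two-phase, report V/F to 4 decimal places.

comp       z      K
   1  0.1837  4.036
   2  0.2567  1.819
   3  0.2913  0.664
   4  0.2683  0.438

two-phase, V/F = 0.5786

ΣzᵢKᵢ = 1.5193; Σzᵢ/Kᵢ = 1.2379.
Both exceed 1, so a two-phase solution exists.
Newton–Raphson from ψ = 0.5:
  ψ = 0.5000: g = 0.04329, g' = -0.5652 → ψ = 0.5766
  ψ = 0.5766: g = 0.00110, g' = -0.5393 → ψ = 0.5786
Converged at ψ = 0.5786.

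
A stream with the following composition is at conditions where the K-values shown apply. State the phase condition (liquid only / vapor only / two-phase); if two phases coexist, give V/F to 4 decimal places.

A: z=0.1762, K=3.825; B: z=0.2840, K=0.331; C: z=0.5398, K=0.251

liquid only

ΣzᵢKᵢ = 0.9035; Σzᵢ/Kᵢ = 3.0547.
Since ΣzᵢKᵢ < 1 the mixture is below its bubble point — single liquid phase.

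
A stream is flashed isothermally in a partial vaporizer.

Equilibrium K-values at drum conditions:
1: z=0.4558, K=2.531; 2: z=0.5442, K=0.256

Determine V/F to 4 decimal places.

V/F = 0.2572

Rachford–Rice: g(V/F) = Σ zᵢ(Kᵢ−1)/(1+V/F(Kᵢ−1)) = 0.
Check two-phase: ΣzᵢKᵢ = 1.2929 > 1 and Σzᵢ/Kᵢ = 2.3059 > 1, so g(0) = 0.2929 > 0 and g(1) = -1.3059 < 0.
Iterate (Newton) starting at V/F = 0.5:
  V/F = 0.5000: g = -0.24946, g' = -1.1066 → V/F = 0.2746
  V/F = 0.2746: g = -0.01752, g' = -1.0053 → V/F = 0.2571
  V/F = 0.2571: g = 0.00004, g' = -1.0107 → V/F = 0.2572
Converged at V/F = 0.2572.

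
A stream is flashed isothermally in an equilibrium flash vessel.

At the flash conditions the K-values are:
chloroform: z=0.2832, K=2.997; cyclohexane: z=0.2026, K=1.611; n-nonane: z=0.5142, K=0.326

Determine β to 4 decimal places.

Material balance + equilibrium reduce to Σ zᵢ(Kᵢ−1)/(1+β(Kᵢ−1)) = 0.
Check two-phase: ΣzᵢKᵢ = 1.3428 > 1 and Σzᵢ/Kᵢ = 1.7976 > 1, so g(0) = 0.3428 > 0 and g(1) = -0.7976 < 0.
Iterate (Newton) starting at β = 0.54:
  β = 0.5400: g = -0.17970, g' = -0.8816 → β = 0.3362
  β = 0.3362: g = -0.00703, g' = -0.8469 → β = 0.3279
Converged at β = 0.3279.

β = 0.3279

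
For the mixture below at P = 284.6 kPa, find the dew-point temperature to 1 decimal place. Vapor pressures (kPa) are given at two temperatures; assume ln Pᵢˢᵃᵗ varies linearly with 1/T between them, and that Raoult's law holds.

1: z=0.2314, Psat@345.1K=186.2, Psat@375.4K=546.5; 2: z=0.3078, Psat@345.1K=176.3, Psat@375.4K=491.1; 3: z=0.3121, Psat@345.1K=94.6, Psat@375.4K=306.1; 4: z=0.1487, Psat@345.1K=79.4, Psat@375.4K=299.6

Dew-point temperature: Σzᵢ·P/Pᵢˢᵃᵗ(T) = 1. Interpolate ln Pᵢˢᵃᵗ = aᵢ + bᵢ/T.
  T = 345.1 K: ΣzᵢP/Pᵢˢᵃᵗ = 2.3225
  T = 375.4 K: ΣzᵢP/Pᵢˢᵃᵗ = 0.7303
  T = 360.2 K: ΣzᵢP/Pᵢˢᵃᵗ = 1.2717
  T = 367.8 K: ΣzᵢP/Pᵢˢᵃᵗ = 0.9579
  T = 364.0 K: ΣzᵢP/Pᵢˢᵃᵗ = 1.1020
  T = 365.9 K: ΣzᵢP/Pᵢˢᵃᵗ = 1.0270
Interpolating between 365.9 K and 367.8 K gives T ≈ 366.6 K.

T = 366.6 K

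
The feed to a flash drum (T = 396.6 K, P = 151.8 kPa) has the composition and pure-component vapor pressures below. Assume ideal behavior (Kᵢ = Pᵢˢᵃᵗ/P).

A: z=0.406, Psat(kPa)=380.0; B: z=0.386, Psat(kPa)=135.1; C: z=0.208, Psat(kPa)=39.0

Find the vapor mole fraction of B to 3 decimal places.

Raoult's law: Kᵢ = Pᵢˢᵃᵗ/P = Pᵢˢᵃᵗ/151.8.
  K_A = 380.0/151.8 = 2.50329, K_B = 135.1/151.8 = 0.88999, K_C = 39.0/151.8 = 0.25692
Rachford–Rice: g(V/F) = Σ zᵢ(Kᵢ−1)/(1+V/F(Kᵢ−1)) = 0.
Check two-phase: ΣzᵢKᵢ = 1.413 > 1 and Σzᵢ/Kᵢ = 1.406 > 1, so g(0) = 0.413 > 0 and g(1) = -0.406 < 0.
Newton–Raphson from V/F = 0.49:
  V/F = 0.490: g = 0.0635, g' = -0.593 → V/F = 0.597
  V/F = 0.597: g = -0.0016, g' = -0.631 → V/F = 0.594
Converged at V/F = 0.594.
Compositions from xᵢ = zᵢ/(1+V/F(Kᵢ−1)), yᵢ = Kᵢxᵢ:
  A: x = 0.214, y = 0.537
  B: x = 0.413, y = 0.368
  C: x = 0.373, y = 0.096

y_B = 0.368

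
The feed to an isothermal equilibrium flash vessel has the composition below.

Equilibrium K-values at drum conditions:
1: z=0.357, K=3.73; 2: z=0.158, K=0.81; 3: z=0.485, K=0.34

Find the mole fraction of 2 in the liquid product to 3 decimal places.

Rachford–Rice: g(ψ) = Σ zᵢ(Kᵢ−1)/(1+ψ(Kᵢ−1)) = 0.
Feasibility: ΣzᵢKᵢ = 1.624, Σzᵢ/Kᵢ = 1.717 — both > 1, two phases present.
Newton–Raphson from ψ = 0.68:
  ψ = 0.680: g = -0.2740, g' = -1.029 → ψ = 0.414
  ψ = 0.414: g = -0.0152, g' = -0.993 → ψ = 0.398
Converged at ψ = 0.398.
Compositions from xᵢ = zᵢ/(1+ψ(Kᵢ−1)), yᵢ = Kᵢxᵢ:
  1: x = 0.171, y = 0.638
  2: x = 0.171, y = 0.138
  3: x = 0.658, y = 0.224

x_2 = 0.171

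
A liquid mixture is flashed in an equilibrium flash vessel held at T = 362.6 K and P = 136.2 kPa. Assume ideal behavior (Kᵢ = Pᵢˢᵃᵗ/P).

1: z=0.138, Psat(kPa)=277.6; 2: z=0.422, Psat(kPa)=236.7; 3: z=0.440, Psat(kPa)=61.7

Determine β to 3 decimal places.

β = 0.478

Raoult's law: Kᵢ = Pᵢˢᵃᵗ/P = Pᵢˢᵃᵗ/136.2.
  K_1 = 277.6/136.2 = 2.03818, K_2 = 236.7/136.2 = 1.73789, K_3 = 61.7/136.2 = 0.45301
Let β = V/F and solve Σ zᵢ(Kᵢ−1)/(1+β(Kᵢ−1)) = 0.
Feasibility: ΣzᵢKᵢ = 1.214, Σzᵢ/Kᵢ = 1.282 — both > 1, two phases present.
Newton iteration, β⁰ = 0.5:
  β = 0.500: g = -0.0095, g' = -0.436 → β = 0.478
Converged at β = 0.478.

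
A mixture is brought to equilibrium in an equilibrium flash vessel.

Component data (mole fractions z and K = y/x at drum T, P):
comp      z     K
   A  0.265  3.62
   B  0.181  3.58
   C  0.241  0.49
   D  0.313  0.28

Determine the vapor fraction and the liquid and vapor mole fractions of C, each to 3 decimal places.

ψ = 0.488, x_C = 0.321, y_C = 0.157

Rachford–Rice: g(ψ) = Σ zᵢ(Kᵢ−1)/(1+ψ(Kᵢ−1)) = 0.
Feasibility: ΣzᵢKᵢ = 1.813, Σzᵢ/Kᵢ = 1.733 — both > 1, two phases present.
Newton–Raphson from ψ = 0.52:
  ψ = 0.520: g = -0.0342, g' = -1.076 → ψ = 0.488
Converged at ψ = 0.488.
Compositions from xᵢ = zᵢ/(1+ψ(Kᵢ−1)), yᵢ = Kᵢxᵢ:
  A: x = 0.116, y = 0.421
  B: x = 0.080, y = 0.287
  C: x = 0.321, y = 0.157
  D: x = 0.483, y = 0.135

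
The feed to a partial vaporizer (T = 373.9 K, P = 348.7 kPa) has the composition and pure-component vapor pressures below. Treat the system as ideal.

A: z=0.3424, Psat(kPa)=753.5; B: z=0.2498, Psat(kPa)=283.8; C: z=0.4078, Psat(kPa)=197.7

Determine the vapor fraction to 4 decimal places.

Raoult's law: Kᵢ = Pᵢˢᵃᵗ/P = Pᵢˢᵃᵗ/348.7.
  K_A = 753.5/348.7 = 2.160883, K_B = 283.8/348.7 = 0.813880, K_C = 197.7/348.7 = 0.566963
Newton–Raphson from ψ = 0.5:
  ψ = 0.5000: g = -0.02515, g' = -0.3198 → ψ = 0.4214
  ψ = 0.4214: g = 0.00047, g' = -0.3327 → ψ = 0.4228
Converged at ψ = 0.4228.

ψ = 0.4228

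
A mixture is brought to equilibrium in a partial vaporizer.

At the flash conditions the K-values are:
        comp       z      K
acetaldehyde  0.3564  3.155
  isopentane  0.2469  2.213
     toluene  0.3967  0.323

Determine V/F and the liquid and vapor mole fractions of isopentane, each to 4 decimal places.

V/F = 0.6579, x_isopentane = 0.1373, y_isopentane = 0.3039

Iterate (Newton) starting at V/F = 0.5:
  V/F = 0.5000: g = 0.15012, g' = -0.9398 → V/F = 0.6597
  V/F = 0.6597: g = -0.00184, g' = -0.9881 → V/F = 0.6579
Converged at V/F = 0.6579.
Compositions from xᵢ = zᵢ/(1+V/F(Kᵢ−1)), yᵢ = Kᵢxᵢ:
  acetaldehyde: x = 0.1474, y = 0.4651
  isopentane: x = 0.1373, y = 0.3039
  toluene: x = 0.7153, y = 0.2310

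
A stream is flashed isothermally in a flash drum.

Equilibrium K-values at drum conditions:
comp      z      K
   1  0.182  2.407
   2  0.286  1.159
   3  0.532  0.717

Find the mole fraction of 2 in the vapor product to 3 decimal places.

Newton–Raphson from ψ = 0.46:
  ψ = 0.460: g = 0.0247, g' = -0.195 → ψ = 0.587
  ψ = 0.587: g = 0.0013, g' = -0.175 → ψ = 0.594
Converged at ψ = 0.594.
Compositions from xᵢ = zᵢ/(1+ψ(Kᵢ−1)), yᵢ = Kᵢxᵢ:
  1: x = 0.099, y = 0.239
  2: x = 0.261, y = 0.303
  3: x = 0.640, y = 0.459

y_2 = 0.303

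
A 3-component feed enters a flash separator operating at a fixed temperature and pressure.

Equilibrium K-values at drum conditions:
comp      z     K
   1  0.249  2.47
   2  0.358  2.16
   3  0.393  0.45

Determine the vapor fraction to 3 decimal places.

Material balance + equilibrium reduce to Σ zᵢ(Kᵢ−1)/(1+ψ(Kᵢ−1)) = 0.
Check two-phase: ΣzᵢKᵢ = 1.565 > 1 and Σzᵢ/Kᵢ = 1.140 > 1, so g(0) = 0.565 > 0 and g(1) = -0.140 < 0.
Newton iteration, ψ⁰ = 0.5:
  ψ = 0.500: g = 0.1757, g' = -0.598 → ψ = 0.794
  ψ = 0.794: g = 0.0015, g' = -0.620 → ψ = 0.796
Converged at ψ = 0.796.

ψ = 0.796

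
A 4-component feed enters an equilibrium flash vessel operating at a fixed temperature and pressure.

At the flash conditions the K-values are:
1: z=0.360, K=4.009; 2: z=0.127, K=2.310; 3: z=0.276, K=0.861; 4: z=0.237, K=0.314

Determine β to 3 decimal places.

Material balance + equilibrium reduce to Σ zᵢ(Kᵢ−1)/(1+β(Kᵢ−1)) = 0.
g(0) = ΣzᵢKᵢ − 1 = 1.049 and g(1) = 1 − Σzᵢ/Kᵢ = -0.220, so a root lies in (0, 1).
Iterate (Newton) starting at β = 0.49:
  β = 0.490: g = 0.2530, g' = -0.872 → β = 0.780
  β = 0.780: g = 0.0132, g' = -0.867 → β = 0.795
Converged at β = 0.795.

β = 0.795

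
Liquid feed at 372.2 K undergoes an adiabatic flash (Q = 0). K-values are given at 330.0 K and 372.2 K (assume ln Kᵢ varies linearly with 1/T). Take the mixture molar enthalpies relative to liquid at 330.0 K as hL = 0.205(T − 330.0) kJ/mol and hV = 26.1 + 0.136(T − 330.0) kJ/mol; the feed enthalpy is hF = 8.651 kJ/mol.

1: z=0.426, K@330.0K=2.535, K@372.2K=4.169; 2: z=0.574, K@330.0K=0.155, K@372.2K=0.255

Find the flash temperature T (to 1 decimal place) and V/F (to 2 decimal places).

T = 343.3 K, V/F = 0.24

Adiabatic flash: solve Rachford–Rice at each trial T, then check hF = ψ·hV(T) + (1−ψ)·hL(T).
  T = 330.0 K: K = (2.535, 0.155), RR gives ψ = 0.130, H_out = 3.398 kJ/mol
  T = 372.2 K: K = (4.169, 0.255), RR gives ψ = 0.391, H_out = 17.710 kJ/mol
  T = 351.1 K: K = (3.300, 0.202), RR gives ψ = 0.284, H_out = 11.328 kJ/mol
  T = 340.6 K: K = (2.906, 0.178), RR gives ψ = 0.217, H_out = 7.675 kJ/mol
  T = 345.9 K: K = (3.101, 0.190), RR gives ψ = 0.253, H_out = 9.574 kJ/mol
  T = 343.2 K: K = (3.001, 0.184), RR gives ψ = 0.235, H_out = 8.623 kJ/mol
  T = 344.5 K: K = (3.049, 0.186), RR gives ψ = 0.244, H_out = 9.085 kJ/mol
Linear interpolation between T = 343.2 (H_out = 8.623) and T = 344.5 (H_out = 9.085) on hF = 8.651 gives T ≈ 343.3 K, at which ψ = 0.24.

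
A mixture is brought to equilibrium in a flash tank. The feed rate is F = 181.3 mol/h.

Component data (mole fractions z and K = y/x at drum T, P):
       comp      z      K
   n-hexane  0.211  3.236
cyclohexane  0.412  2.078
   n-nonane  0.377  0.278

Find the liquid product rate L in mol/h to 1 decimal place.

L = 74.2 mol/h

Rachford–Rice: g(ψ) = Σ zᵢ(Kᵢ−1)/(1+ψ(Kᵢ−1)) = 0.
Feasibility: ΣzᵢKᵢ = 1.644, Σzᵢ/Kᵢ = 1.620 — both > 1, two phases present.
Newton–Raphson from ψ = 0.57:
  ψ = 0.570: g = 0.0200, g' = -0.955 → ψ = 0.591
Converged at ψ = 0.591.
Then V = ψ·F = 0.5907·181.3 = 107.1 mol/h and L = F − V = 74.2 mol/h.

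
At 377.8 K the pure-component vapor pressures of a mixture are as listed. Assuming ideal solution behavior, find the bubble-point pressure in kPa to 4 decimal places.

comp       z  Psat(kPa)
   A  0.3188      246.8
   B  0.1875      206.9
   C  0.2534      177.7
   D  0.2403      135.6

At the bubble point ψ → 0, so ΣzᵢKᵢ = 1 with Kᵢ = Pᵢˢᵃᵗ/P ⇒ P = ΣzᵢPᵢˢᵃᵗ.
P = 0.3188·246.8 + 0.1875·206.9 + 0.2534·177.7 + 0.2403·135.6 = 195.0874 kPa

Pbub = 195.0874 kPa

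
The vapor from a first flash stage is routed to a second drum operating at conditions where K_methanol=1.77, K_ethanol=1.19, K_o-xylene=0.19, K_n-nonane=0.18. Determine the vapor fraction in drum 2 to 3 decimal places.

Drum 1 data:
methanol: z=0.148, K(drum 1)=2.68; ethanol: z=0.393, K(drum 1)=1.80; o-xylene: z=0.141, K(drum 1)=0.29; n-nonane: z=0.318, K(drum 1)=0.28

V/F (drum 2) = 0.540

Drum 1:
Let ψ₁ = V/F and solve Σ zᵢ(Kᵢ−1)/(1+ψ₁(Kᵢ−1)) = 0.
g(0) = ΣzᵢKᵢ − 1 = 0.234 and g(1) = 1 − Σzᵢ/Kᵢ = -0.895, so a root lies in (0, 1).
Newton iteration, ψ₁⁰ = 0.5:
  ψ₁ = 0.500: g = -0.1533, g' = -0.825 → ψ₁ = 0.314
  ψ₁ = 0.314: g = -0.0108, g' = -0.733 → ψ₁ = 0.299
Converged at ψ₁ = 0.299.
Drum-1 compositions:
  methanol: x = 0.098, y = 0.264
  ethanol: x = 0.317, y = 0.571
  o-xylene: x = 0.179, y = 0.052
  n-nonane: x = 0.405, y = 0.114
Drum-2 feed = drum-1 vapor: z₂ = (0.2639, 0.5707, 0.0519, 0.1135).
Drum 2:
Rachford–Rice: g(ψ₂) = Σ zᵢ(Kᵢ−1)/(1+ψ₂(Kᵢ−1)) = 0.
Feasibility: ΣzᵢKᵢ = 1.176, Σzᵢ/Kᵢ = 1.533 — both > 1, two phases present.
Newton–Raphson from ψ₂ = 0.61:
  ψ₂ = 0.610: g = -0.0340, g' = -0.528 → ψ₂ = 0.546
  ψ₂ = 0.546: g = -0.0025, g' = -0.454 → ψ₂ = 0.540
Converged at ψ₂ = 0.540.
  methanol: x = 0.186, y = 0.330
  ethanol: x = 0.518, y = 0.616
  o-xylene: x = 0.092, y = 0.018
  n-nonane: x = 0.204, y = 0.037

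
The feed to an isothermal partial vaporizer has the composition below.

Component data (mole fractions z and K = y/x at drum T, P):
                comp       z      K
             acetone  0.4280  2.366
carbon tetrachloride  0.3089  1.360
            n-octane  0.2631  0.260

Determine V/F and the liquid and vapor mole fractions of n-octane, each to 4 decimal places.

V/F = 0.6807, x_n-octane = 0.5301, y_n-octane = 0.1378

Rachford–Rice: g(V/F) = Σ zᵢ(Kᵢ−1)/(1+V/F(Kᵢ−1)) = 0.
g(0) = ΣzᵢKᵢ − 1 = 0.5012 and g(1) = 1 − Σzᵢ/Kᵢ = -0.4200, so a root lies in (0, 1).
Iterate (Newton) starting at V/F = 0.5:
  V/F = 0.5000: g = 0.13259, g' = -0.6737 → V/F = 0.6968
  V/F = 0.6968: g = -0.01352, g' = -0.8493 → V/F = 0.6809
  V/F = 0.6809: g = -0.00019, g' = -0.8255 → V/F = 0.6807
Converged at V/F = 0.6807.
Compositions from xᵢ = zᵢ/(1+V/F(Kᵢ−1)), yᵢ = Kᵢxᵢ:
  acetone: x = 0.2218, y = 0.5247
  carbon tetrachloride: x = 0.2481, y = 0.3374
  n-octane: x = 0.5301, y = 0.1378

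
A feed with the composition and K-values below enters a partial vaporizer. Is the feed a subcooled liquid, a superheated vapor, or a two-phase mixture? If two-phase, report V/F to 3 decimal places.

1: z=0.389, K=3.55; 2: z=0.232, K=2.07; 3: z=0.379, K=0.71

ΣzᵢKᵢ = 2.130; Σzᵢ/Kᵢ = 0.755.
Since Σzᵢ/Kᵢ < 1 the mixture is above its dew point — single vapor phase.

superheated vapor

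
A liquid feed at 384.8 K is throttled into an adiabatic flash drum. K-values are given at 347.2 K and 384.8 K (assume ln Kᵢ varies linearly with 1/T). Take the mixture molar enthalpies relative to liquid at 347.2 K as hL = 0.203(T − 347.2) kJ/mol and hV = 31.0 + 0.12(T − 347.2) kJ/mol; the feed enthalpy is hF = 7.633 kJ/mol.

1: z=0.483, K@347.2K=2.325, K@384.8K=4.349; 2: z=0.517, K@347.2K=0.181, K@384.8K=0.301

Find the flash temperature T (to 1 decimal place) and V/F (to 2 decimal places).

T = 349.6 K, V/F = 0.23

Adiabatic flash: solve Rachford–Rice at each trial T, then check hF = ψ·hV(T) + (1−ψ)·hL(T).
  T = 347.2 K: K = (2.325, 0.181), RR gives ψ = 0.200, H_out = 6.186 kJ/mol
  T = 384.8 K: K = (4.349, 0.301), RR gives ψ = 0.537, H_out = 22.593 kJ/mol
  T = 366.0 K: K = (3.231, 0.236), RR gives ψ = 0.401, H_out = 15.619 kJ/mol
  T = 356.6 K: K = (2.753, 0.208), RR gives ψ = 0.315, H_out = 11.416 kJ/mol
  T = 351.9 K: K = (2.533, 0.194), RR gives ψ = 0.262, H_out = 8.973 kJ/mol
  T = 349.5 K: K = (2.425, 0.187), RR gives ψ = 0.232, H_out = 7.601 kJ/mol
Linear interpolation between T = 349.5 (H_out = 7.601) and T = 351.9 (H_out = 8.973) on hF = 7.633 gives T ≈ 349.6 K, at which ψ = 0.23.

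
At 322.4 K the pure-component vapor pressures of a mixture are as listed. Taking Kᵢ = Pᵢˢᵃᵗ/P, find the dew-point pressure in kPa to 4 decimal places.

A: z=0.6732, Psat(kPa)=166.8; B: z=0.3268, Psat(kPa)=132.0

At the dew point ψ → 1, so Σzᵢ/Kᵢ = 1 with Kᵢ = Pᵢˢᵃᵗ/P ⇒ 1/P = Σzᵢ/Pᵢˢᵃᵗ.
1/P = 0.6732/166.8 + 0.3268/132.0 = 0.0065117 ⇒ P = 153.5690 kPa

Pdew = 153.5690 kPa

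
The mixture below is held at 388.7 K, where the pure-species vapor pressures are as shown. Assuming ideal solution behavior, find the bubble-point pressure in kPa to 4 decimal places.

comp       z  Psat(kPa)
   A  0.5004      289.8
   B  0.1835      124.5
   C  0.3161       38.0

At the bubble point ψ → 0, so ΣzᵢKᵢ = 1 with Kᵢ = Pᵢˢᵃᵗ/P ⇒ P = ΣzᵢPᵢˢᵃᵗ.
P = 0.5004·289.8 + 0.1835·124.5 + 0.3161·38.0 = 179.8735 kPa

Pbub = 179.8735 kPa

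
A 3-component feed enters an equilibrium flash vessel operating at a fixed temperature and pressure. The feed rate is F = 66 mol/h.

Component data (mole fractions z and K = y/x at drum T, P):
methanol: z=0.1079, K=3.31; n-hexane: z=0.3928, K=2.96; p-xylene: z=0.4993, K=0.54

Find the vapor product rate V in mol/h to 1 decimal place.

Let β = V/F and solve Σ zᵢ(Kᵢ−1)/(1+β(Kᵢ−1)) = 0.
Feasibility: ΣzᵢKᵢ = 1.7895, Σzᵢ/Kᵢ = 1.0899 — both > 1, two phases present.
Iterate (Newton) starting at β = 0.35:
  β = 0.3500: g = 0.32070, g' = -0.8570 → β = 0.7242
  β = 0.7242: g = 0.06703, g' = -0.5759 → β = 0.8406
  β = 0.8406: g = 0.00103, g' = -0.5627 → β = 0.8424
Converged at β = 0.8424.
Then V = β·F = 0.8424·66 = 55.6 mol/h and L = F − V = 10.4 mol/h.

V = 55.6 mol/h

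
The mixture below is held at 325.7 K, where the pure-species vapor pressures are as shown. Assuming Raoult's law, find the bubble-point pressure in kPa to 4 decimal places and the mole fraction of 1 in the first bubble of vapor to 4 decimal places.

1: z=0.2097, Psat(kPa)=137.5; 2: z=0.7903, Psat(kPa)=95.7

Pbub = 104.4655 kPa, y_1 = 0.2760

At the bubble point ψ → 0, so ΣzᵢKᵢ = 1 with Kᵢ = Pᵢˢᵃᵗ/P ⇒ P = ΣzᵢPᵢˢᵃᵗ.
P = 0.2097·137.5 + 0.7903·95.7 = 104.4655 kPa
yᵢ = zᵢPᵢˢᵃᵗ/P ⇒ y_1 = 0.2097·137.5/104.4655 = 0.2760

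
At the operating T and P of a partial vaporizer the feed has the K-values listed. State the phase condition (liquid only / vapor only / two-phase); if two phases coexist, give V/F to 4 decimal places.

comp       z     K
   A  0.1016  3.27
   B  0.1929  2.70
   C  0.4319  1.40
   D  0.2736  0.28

two-phase, V/F = 0.6706

ΣzᵢKᵢ = 1.5343; Σzᵢ/Kᵢ = 1.3882.
Both exceed 1, so a two-phase solution exists.
Let ψ = V/F and solve Σ zᵢ(Kᵢ−1)/(1+ψ(Kᵢ−1)) = 0.
Newton iteration, ψ⁰ = 0.5:
  ψ = 0.5000: g = 0.12145, g' = -0.6720 → ψ = 0.6807
  ψ = 0.6807: g = -0.00794, g' = -0.7889 → ψ = 0.6707
  ψ = 0.6707: g = -0.00006, g' = -0.7774 → ψ = 0.6706
Converged at ψ = 0.6706.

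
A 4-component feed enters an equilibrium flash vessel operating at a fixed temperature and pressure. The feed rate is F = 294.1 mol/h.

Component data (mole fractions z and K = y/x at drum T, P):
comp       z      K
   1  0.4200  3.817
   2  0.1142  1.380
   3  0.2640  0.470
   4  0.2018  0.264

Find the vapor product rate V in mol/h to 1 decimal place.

Iterate (Newton) starting at β = 0.5:
  β = 0.5000: g = 0.10233, g' = -0.9971 → β = 0.6026
  β = 0.6026: g = 0.00142, g' = -0.9820 → β = 0.6041
Converged at β = 0.6041.
Then V = β·F = 0.6041·294.1 = 177.7 mol/h and L = F − V = 116.4 mol/h.

V = 177.7 mol/h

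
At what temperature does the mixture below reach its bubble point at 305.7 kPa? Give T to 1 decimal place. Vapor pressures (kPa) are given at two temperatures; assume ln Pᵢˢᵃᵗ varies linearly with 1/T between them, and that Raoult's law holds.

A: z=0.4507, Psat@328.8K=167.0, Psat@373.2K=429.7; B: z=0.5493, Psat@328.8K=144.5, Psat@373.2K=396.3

T = 358.5 K

Bubble-point temperature: ΣzᵢPᵢˢᵃᵗ(T) = P. Interpolate ln Pᵢˢᵃᵗ = aᵢ + bᵢ/T.
  T = 328.8 K: ΣzᵢPᵢˢᵃᵗ = 154.64 kPa
  T = 373.2 K: ΣzᵢPᵢˢᵃᵗ = 411.35 kPa
  T = 351.0 K: ΣzᵢPᵢˢᵃᵗ = 260.11 kPa
  T = 362.1 K: ΣzᵢPᵢˢᵃᵗ = 329.40 kPa
  T = 356.6 K: ΣzᵢPᵢˢᵃᵗ = 293.56 kPa
  T = 359.4 K: ΣzᵢPᵢˢᵃᵗ = 311.42 kPa
Interpolating between 356.6 K and 359.4 K gives T ≈ 358.5 K.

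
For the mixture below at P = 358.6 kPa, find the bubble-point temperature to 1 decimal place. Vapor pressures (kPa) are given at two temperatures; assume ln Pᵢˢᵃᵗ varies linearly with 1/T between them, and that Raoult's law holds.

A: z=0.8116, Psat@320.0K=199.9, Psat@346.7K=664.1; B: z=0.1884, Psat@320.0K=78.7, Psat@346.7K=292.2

T = 335.0 K

Bubble-point temperature: ΣzᵢPᵢˢᵃᵗ(T) = P. Interpolate ln Pᵢˢᵃᵗ = aᵢ + bᵢ/T.
  T = 320.0 K: ΣzᵢPᵢˢᵃᵗ = 177.07 kPa
  T = 346.7 K: ΣzᵢPᵢˢᵃᵗ = 594.03 kPa
  T = 333.4 K: ΣzᵢPᵢˢᵃᵗ = 332.99 kPa
  T = 340.0 K: ΣzᵢPᵢˢᵃᵗ = 446.29 kPa
  T = 336.7 K: ΣzᵢPᵢˢᵃᵗ = 386.05 kPa
  T = 335.0 K: ΣzᵢPᵢˢᵃᵗ = 357.87 kPa
Interpolating between 335.0 K and 336.7 K gives T ≈ 335.0 K.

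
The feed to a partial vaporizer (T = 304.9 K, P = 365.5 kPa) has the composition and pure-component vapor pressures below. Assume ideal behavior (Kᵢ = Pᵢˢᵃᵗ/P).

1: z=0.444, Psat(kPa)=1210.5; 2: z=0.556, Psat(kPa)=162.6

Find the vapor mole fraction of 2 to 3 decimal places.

Raoult's law: Kᵢ = Pᵢˢᵃᵗ/P = Pᵢˢᵃᵗ/365.5.
  K_1 = 1210.5/365.5 = 3.31190, K_2 = 162.6/365.5 = 0.44487
Let ψ = V/F and solve Σ zᵢ(Kᵢ−1)/(1+ψ(Kᵢ−1)) = 0.
Check two-phase: ΣzᵢKᵢ = 1.718 > 1 and Σzᵢ/Kᵢ = 1.384 > 1, so g(0) = 0.718 > 0 and g(1) = -0.384 < 0.
Binary case is linear: z₁(K₁−1)(1+ψ(K₂−1)) + z₂(K₂−1)(1+ψ(K₁−1)) = 0
⇒ ψ = [z₁(K₁−1)+z₂(K₂−1)] / [−(K₁−1)(K₂−1)] = 0.7178/1.2834 = 0.559
Compositions from xᵢ = zᵢ/(1+ψ(Kᵢ−1)), yᵢ = Kᵢxᵢ:
  1: x = 0.194, y = 0.641
  2: x = 0.806, y = 0.359

y_2 = 0.359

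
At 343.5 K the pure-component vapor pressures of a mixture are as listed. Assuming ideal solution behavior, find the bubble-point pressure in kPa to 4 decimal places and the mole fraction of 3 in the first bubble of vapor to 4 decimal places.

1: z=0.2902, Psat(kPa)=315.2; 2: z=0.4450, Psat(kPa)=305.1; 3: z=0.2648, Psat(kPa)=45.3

Pbub = 239.2360 kPa, y_3 = 0.0501

At the bubble point ψ → 0, so ΣzᵢKᵢ = 1 with Kᵢ = Pᵢˢᵃᵗ/P ⇒ P = ΣzᵢPᵢˢᵃᵗ.
P = 0.2902·315.2 + 0.4450·305.1 + 0.2648·45.3 = 239.2360 kPa
yᵢ = zᵢPᵢˢᵃᵗ/P ⇒ y_3 = 0.2648·45.3/239.2360 = 0.0501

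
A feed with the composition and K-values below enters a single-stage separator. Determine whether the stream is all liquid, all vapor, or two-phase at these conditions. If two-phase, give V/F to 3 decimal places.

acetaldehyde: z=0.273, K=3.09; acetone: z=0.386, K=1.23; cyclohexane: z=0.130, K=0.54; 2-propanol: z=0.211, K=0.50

two-phase, V/F = 0.845

ΣzᵢKᵢ = 1.494; Σzᵢ/Kᵢ = 1.065.
Both exceed 1, so a two-phase solution exists.
Material balance + equilibrium reduce to Σ zᵢ(Kᵢ−1)/(1+ψ(Kᵢ−1)) = 0.
Newton iteration, ψ⁰ = 0.5:
  ψ = 0.500: g = 0.1403, g' = -0.442 → ψ = 0.818
  ψ = 0.818: g = 0.0111, g' = -0.399 → ψ = 0.845
Converged at ψ = 0.845.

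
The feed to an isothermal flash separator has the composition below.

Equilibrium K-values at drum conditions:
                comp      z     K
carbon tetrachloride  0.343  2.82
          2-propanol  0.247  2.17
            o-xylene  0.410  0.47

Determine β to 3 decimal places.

β = 0.841

Let β = V/F and solve Σ zᵢ(Kᵢ−1)/(1+β(Kᵢ−1)) = 0.
Feasibility: ΣzᵢKᵢ = 1.696, Σzᵢ/Kᵢ = 1.108 — both > 1, two phases present.
Newton iteration, β⁰ = 0.5:
  β = 0.500: g = 0.2135, g' = -0.659 → β = 0.824
  β = 0.824: g = 0.0112, g' = -0.632 → β = 0.842
  β = 0.842: g = -0.0001, g' = -0.638 → β = 0.841
Converged at β = 0.841.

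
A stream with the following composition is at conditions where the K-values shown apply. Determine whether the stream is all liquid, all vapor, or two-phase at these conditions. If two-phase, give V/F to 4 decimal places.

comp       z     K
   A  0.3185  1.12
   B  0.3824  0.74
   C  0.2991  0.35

ΣzᵢKᵢ = 0.7444; Σzᵢ/Kᵢ = 1.6557.
Since ΣzᵢKᵢ < 1 the mixture is below its bubble point — single liquid phase.

all liquid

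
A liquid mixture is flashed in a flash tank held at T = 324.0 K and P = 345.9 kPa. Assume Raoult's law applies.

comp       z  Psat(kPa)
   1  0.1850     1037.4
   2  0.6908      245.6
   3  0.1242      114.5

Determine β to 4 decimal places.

Raoult's law: Kᵢ = Pᵢˢᵃᵗ/P = Pᵢˢᵃᵗ/345.9.
  K_1 = 1037.4/345.9 = 2.999133, K_2 = 245.6/345.9 = 0.710032, K_3 = 114.5/345.9 = 0.331021
Let β = V/F and solve Σ zᵢ(Kᵢ−1)/(1+β(Kᵢ−1)) = 0.
Feasibility: ΣzᵢKᵢ = 1.0864, Σzᵢ/Kᵢ = 1.4098 — both > 1, two phases present.
Newton iteration, β⁰ = 0.5:
  β = 0.5000: g = -0.17416, g' = -0.3899 → β = 0.0533
  β = 0.0533: g = 0.04463, g' = -0.7236 → β = 0.1150
  β = 0.1150: g = 0.00350, g' = -0.6162 → β = 0.1206
  β = 0.1206: g = 0.00002, g' = -0.6081 → β = 0.1207
Converged at β = 0.1207.

β = 0.1207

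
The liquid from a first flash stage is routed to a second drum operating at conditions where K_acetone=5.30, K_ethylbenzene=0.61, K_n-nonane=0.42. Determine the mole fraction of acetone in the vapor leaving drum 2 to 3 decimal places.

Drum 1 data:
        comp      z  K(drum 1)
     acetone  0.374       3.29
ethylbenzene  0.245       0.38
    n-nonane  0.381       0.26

y_acetone (drum 2) = 0.562

Drum 1:
Let ψ₁ = V/F and solve Σ zᵢ(Kᵢ−1)/(1+ψ₁(Kᵢ−1)) = 0.
g(0) = ΣzᵢKᵢ − 1 = 0.423 and g(1) = 1 − Σzᵢ/Kᵢ = -1.224, so a root lies in (0, 1).
Newton iteration, ψ₁⁰ = 0.5:
  ψ₁ = 0.500: g = -0.2684, g' = -1.150 → ψ₁ = 0.267
  ψ₁ = 0.267: g = -0.0014, g' = -1.215 → ψ₁ = 0.265
Converged at ψ₁ = 0.265.
Drum-1 compositions:
  acetone: x = 0.233, y = 0.765
  ethylbenzene: x = 0.293, y = 0.111
  n-nonane: x = 0.474, y = 0.123
Drum-2 feed = drum-1 liquid: z₂ = (0.2326, 0.2933, 0.4741).
Drum 2:
Let ψ₂ = V/F and solve Σ zᵢ(Kᵢ−1)/(1+ψ₂(Kᵢ−1)) = 0.
Feasibility: ΣzᵢKᵢ = 1.611, Σzᵢ/Kᵢ = 1.654 — both > 1, two phases present.
Newton iteration, ψ₂⁰ = 0.59:
  ψ₂ = 0.590: g = -0.2838, g' = -0.788 → ψ₂ = 0.230
  ψ₂ = 0.230: g = 0.0604, g' = -1.355 → ψ₂ = 0.274
  ψ₂ = 0.274: g = 0.0039, g' = -1.187 → ψ₂ = 0.278
Converged at ψ₂ = 0.278.
  acetone: x = 0.106, y = 0.562
  ethylbenzene: x = 0.329, y = 0.201
  n-nonane: x = 0.565, y = 0.237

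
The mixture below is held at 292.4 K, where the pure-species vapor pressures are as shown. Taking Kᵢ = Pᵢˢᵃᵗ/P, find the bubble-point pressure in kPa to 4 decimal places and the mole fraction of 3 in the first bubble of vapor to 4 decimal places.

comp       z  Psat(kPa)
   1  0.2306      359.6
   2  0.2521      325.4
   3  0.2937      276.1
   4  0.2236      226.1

At the bubble point ψ → 0, so ΣzᵢKᵢ = 1 with Kᵢ = Pᵢˢᵃᵗ/P ⇒ P = ΣzᵢPᵢˢᵃᵗ.
P = 0.2306·359.6 + 0.2521·325.4 + 0.2937·276.1 + 0.2236·226.1 = 296.6036 kPa
yᵢ = zᵢPᵢˢᵃᵗ/P ⇒ y_3 = 0.2937·276.1/296.6036 = 0.2734

Pbub = 296.6036 kPa, y_3 = 0.2734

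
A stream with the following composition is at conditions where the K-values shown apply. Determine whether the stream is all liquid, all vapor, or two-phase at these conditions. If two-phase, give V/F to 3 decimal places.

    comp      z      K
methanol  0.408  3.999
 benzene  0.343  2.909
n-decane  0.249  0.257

ΣzᵢKᵢ = 2.693; Σzᵢ/Kᵢ = 1.189.
Both exceed 1, so a two-phase solution exists.
Let ψ = V/F and solve Σ zᵢ(Kᵢ−1)/(1+ψ(Kᵢ−1)) = 0.
Newton–Raphson from ψ = 0.5:
  ψ = 0.500: g = 0.5302, g' = -1.263 → ψ = 0.920
  ψ = 0.920: g = -0.0215, g' = -1.797 → ψ = 0.908
Converged at ψ = 0.908.

two-phase, V/F = 0.908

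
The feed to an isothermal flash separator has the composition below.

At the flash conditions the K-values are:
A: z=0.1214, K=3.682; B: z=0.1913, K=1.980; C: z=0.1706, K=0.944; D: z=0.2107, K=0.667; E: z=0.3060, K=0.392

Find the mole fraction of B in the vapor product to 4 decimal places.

y_B = 0.2888

Let ψ = V/F and solve Σ zᵢ(Kᵢ−1)/(1+ψ(Kᵢ−1)) = 0.
g(0) = ΣzᵢKᵢ − 1 = 0.2473 and g(1) = 1 − Σzᵢ/Kᵢ = -0.4068, so a root lies in (0, 1).
Newton–Raphson from ψ = 0.5:
  ψ = 0.5000: g = -0.09641, g' = -0.5098 → ψ = 0.3109
  ψ = 0.3109: g = 0.00385, g' = -0.5692 → ψ = 0.3176
  ψ = 0.3176: g = 0.00001, g' = -0.5650 → ψ = 0.3177
Converged at ψ = 0.3177.
Compositions from xᵢ = zᵢ/(1+ψ(Kᵢ−1)), yᵢ = Kᵢxᵢ:
  A: x = 0.0656, y = 0.2414
  B: x = 0.1459, y = 0.2888
  C: x = 0.1737, y = 0.1640
  D: x = 0.2356, y = 0.1572
  E: x = 0.3792, y = 0.1487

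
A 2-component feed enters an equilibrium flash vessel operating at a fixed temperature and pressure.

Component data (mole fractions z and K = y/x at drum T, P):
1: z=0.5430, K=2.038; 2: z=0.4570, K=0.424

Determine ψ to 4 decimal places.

Rachford–Rice: g(ψ) = Σ zᵢ(Kᵢ−1)/(1+ψ(Kᵢ−1)) = 0.
Feasibility: ΣzᵢKᵢ = 1.3004, Σzᵢ/Kᵢ = 1.3443 — both > 1, two phases present.
Newton–Raphson from ψ = 0.5:
  ψ = 0.5000: g = 0.00135, g' = -0.5526 → ψ = 0.5024
Converged at ψ = 0.5024.

ψ = 0.5024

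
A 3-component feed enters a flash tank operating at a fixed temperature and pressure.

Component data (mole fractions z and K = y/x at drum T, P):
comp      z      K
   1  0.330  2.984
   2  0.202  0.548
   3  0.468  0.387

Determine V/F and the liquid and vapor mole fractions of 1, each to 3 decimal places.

Material balance + equilibrium reduce to Σ zᵢ(Kᵢ−1)/(1+V/F(Kᵢ−1)) = 0.
Feasibility: ΣzᵢKᵢ = 1.277, Σzᵢ/Kᵢ = 1.689 — both > 1, two phases present.
Newton iteration, V/F⁰ = 0.56:
  V/F = 0.560: g = -0.2489, g' = -0.773 → V/F = 0.238
  V/F = 0.238: g = 0.0065, g' = -0.892 → V/F = 0.245
Converged at V/F = 0.245.
Compositions from xᵢ = zᵢ/(1+V/F(Kᵢ−1)), yᵢ = Kᵢxᵢ:
  1: x = 0.222, y = 0.662
  2: x = 0.227, y = 0.125
  3: x = 0.551, y = 0.213

V/F = 0.245, x_1 = 0.222, y_1 = 0.662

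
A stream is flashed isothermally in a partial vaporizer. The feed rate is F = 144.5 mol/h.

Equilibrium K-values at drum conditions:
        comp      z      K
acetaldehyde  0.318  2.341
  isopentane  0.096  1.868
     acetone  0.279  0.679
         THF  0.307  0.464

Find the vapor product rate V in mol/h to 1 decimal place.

Newton iteration, ψ⁰ = 0.5:
  ψ = 0.500: g = -0.0181, g' = -0.445 → ψ = 0.459
  ψ = 0.459: g = 0.0001, g' = -0.451 → ψ = 0.460
Converged at ψ = 0.460.
Then V = ψ·F = 0.4596·144.5 = 66.4 mol/h and L = F − V = 78.1 mol/h.

V = 66.4 mol/h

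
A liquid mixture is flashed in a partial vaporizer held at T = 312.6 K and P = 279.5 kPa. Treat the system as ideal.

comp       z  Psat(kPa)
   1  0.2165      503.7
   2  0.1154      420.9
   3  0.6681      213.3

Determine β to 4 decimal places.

Raoult's law: Kᵢ = Pᵢˢᵃᵗ/P = Pᵢˢᵃᵗ/279.5.
  K_1 = 503.7/279.5 = 1.802147, K_2 = 420.9/279.5 = 1.505903, K_3 = 213.3/279.5 = 0.763148
Newton–Raphson from β = 0.5:
  β = 0.5000: g = -0.00895, g' = -0.1380 → β = 0.4351
  β = 0.4351: g = 0.00016, g' = -0.1430 → β = 0.4362
Converged at β = 0.4362.

β = 0.4362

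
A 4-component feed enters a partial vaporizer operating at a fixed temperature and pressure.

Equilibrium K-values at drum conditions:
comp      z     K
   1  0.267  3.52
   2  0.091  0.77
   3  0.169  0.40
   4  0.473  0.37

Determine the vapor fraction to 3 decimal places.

ψ = 0.172

Material balance + equilibrium reduce to Σ zᵢ(Kᵢ−1)/(1+ψ(Kᵢ−1)) = 0.
Check two-phase: ΣzᵢKᵢ = 1.253 > 1 and Σzᵢ/Kᵢ = 1.895 > 1, so g(0) = 0.253 > 0 and g(1) = -0.895 < 0.
Newton–Raphson from ψ = 0.5:
  ψ = 0.500: g = -0.3058, g' = -0.862 → ψ = 0.145
  ψ = 0.145: g = 0.0317, g' = -1.214 → ψ = 0.171
  ψ = 0.171: g = 0.0009, g' = -1.144 → ψ = 0.172
Converged at ψ = 0.172.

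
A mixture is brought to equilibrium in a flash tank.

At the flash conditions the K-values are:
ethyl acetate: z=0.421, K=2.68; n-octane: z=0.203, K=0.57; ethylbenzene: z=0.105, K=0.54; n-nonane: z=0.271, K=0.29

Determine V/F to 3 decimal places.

V/F = 0.387

Iterate (Newton) starting at V/F = 0.5:
  V/F = 0.500: g = -0.0878, g' = -0.778 → V/F = 0.387
Converged at V/F = 0.387.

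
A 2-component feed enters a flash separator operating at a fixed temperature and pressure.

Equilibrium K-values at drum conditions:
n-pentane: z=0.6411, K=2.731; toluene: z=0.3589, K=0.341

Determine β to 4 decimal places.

Let β = V/F and solve Σ zᵢ(Kᵢ−1)/(1+β(Kᵢ−1)) = 0.
g(0) = ΣzᵢKᵢ − 1 = 0.8732 and g(1) = 1 − Σzᵢ/Kᵢ = -0.2872, so a root lies in (0, 1).
Binary case is linear: z₁(K₁−1)(1+β(K₂−1)) + z₂(K₂−1)(1+β(K₁−1)) = 0
⇒ β = [z₁(K₁−1)+z₂(K₂−1)] / [−(K₁−1)(K₂−1)] = 0.87323/1.14073 = 0.7655

β = 0.7655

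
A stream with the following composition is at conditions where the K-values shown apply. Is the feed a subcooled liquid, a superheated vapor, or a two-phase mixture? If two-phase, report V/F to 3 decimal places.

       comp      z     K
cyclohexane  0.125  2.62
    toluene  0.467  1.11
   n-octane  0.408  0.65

ΣzᵢKᵢ = 1.111; Σzᵢ/Kᵢ = 1.096.
Both exceed 1, so a two-phase solution exists.
Let ψ = V/F and solve Σ zᵢ(Kᵢ−1)/(1+ψ(Kᵢ−1)) = 0.
Newton–Raphson from ψ = 0.5:
  ψ = 0.500: g = -0.0125, g' = -0.179 → ψ = 0.430
  ψ = 0.430: g = 0.0003, g' = -0.188 → ψ = 0.432
Converged at ψ = 0.432.

two-phase, V/F = 0.432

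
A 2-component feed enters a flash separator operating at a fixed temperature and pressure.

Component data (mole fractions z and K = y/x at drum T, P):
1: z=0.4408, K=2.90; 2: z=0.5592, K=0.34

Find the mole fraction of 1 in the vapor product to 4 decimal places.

y_1 = 0.7477

Material balance + equilibrium reduce to Σ zᵢ(Kᵢ−1)/(1+ψ(Kᵢ−1)) = 0.
Feasibility: ΣzᵢKᵢ = 1.4684, Σzᵢ/Kᵢ = 1.7967 — both > 1, two phases present.
Binary case is linear: z₁(K₁−1)(1+ψ(K₂−1)) + z₂(K₂−1)(1+ψ(K₁−1)) = 0
⇒ ψ = [z₁(K₁−1)+z₂(K₂−1)] / [−(K₁−1)(K₂−1)] = 0.46845/1.25400 = 0.3736
Compositions from xᵢ = zᵢ/(1+ψ(Kᵢ−1)), yᵢ = Kᵢxᵢ:
  1: x = 0.2578, y = 0.7477
  2: x = 0.7422, y = 0.2523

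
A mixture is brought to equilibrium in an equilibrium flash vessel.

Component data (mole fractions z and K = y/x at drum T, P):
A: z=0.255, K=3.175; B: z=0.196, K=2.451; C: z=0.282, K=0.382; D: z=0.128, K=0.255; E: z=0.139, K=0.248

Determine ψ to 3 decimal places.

Let ψ = V/F and solve Σ zᵢ(Kᵢ−1)/(1+ψ(Kᵢ−1)) = 0.
g(0) = ΣzᵢKᵢ − 1 = 0.465 and g(1) = 1 − Σzᵢ/Kᵢ = -0.961, so a root lies in (0, 1).
Newton iteration, ψ⁰ = 0.61:
  ψ = 0.610: g = -0.2584, g' = -1.123 → ψ = 0.380
  ψ = 0.380: g = -0.0201, g' = -1.009 → ψ = 0.360
Converged at ψ = 0.360.

ψ = 0.360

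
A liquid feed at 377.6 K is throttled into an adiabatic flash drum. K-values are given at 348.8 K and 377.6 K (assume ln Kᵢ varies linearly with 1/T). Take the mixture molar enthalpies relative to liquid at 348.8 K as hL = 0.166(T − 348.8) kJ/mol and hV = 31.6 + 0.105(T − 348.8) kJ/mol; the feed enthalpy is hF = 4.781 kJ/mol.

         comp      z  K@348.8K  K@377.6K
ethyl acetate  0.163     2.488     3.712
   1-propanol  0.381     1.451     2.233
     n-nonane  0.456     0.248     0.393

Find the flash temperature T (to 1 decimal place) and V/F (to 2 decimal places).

T = 350.4 K, V/F = 0.14

Adiabatic flash: solve Rachford–Rice at each trial T, then check hF = ψ·hV(T) + (1−ψ)·hL(T).
  T = 348.8 K: K = (2.488, 1.451, 0.248), RR gives ψ = 0.107, H_out = 3.393 kJ/mol
  T = 377.6 K: K = (3.712, 2.233, 0.393), RR gives ψ = 0.604, H_out = 22.799 kJ/mol
  T = 363.2 K: K = (3.063, 1.815, 0.315), RR gives ψ = 0.385, H_out = 14.205 kJ/mol
  T = 356.0 K: K = (2.766, 1.627, 0.280), RR gives ψ = 0.258, H_out = 9.246 kJ/mol
  T = 352.4 K: K = (2.625, 1.537, 0.264), RR gives ψ = 0.187, H_out = 6.458 kJ/mol
  T = 350.6 K: K = (2.556, 1.494, 0.256), RR gives ψ = 0.148, H_out = 4.964 kJ/mol
Linear interpolation between T = 348.8 (H_out = 3.393) and T = 350.6 (H_out = 4.964) on hF = 4.781 gives T ≈ 350.4 K, at which ψ = 0.14.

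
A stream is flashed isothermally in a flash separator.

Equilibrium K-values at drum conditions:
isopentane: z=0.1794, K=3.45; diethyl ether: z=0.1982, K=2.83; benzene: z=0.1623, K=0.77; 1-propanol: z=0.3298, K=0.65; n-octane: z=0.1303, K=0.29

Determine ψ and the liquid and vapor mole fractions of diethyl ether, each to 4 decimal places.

ψ = 0.6004, x_diethyl ether = 0.0944, y_diethyl ether = 0.2673

Rachford–Rice: g(ψ) = Σ zᵢ(Kᵢ−1)/(1+ψ(Kᵢ−1)) = 0.
Feasibility: ΣzᵢKᵢ = 1.5570, Σzᵢ/Kᵢ = 1.2895 — both > 1, two phases present.
Newton–Raphson from ψ = 0.5:
  ψ = 0.5000: g = 0.06142, g' = -0.6267 → ψ = 0.5980
  ψ = 0.5980: g = 0.00144, g' = -0.6031 → ψ = 0.6004
Converged at ψ = 0.6004.
Compositions from xᵢ = zᵢ/(1+ψ(Kᵢ−1)), yᵢ = Kᵢxᵢ:
  isopentane: x = 0.0726, y = 0.2505
  diethyl ether: x = 0.0944, y = 0.2673
  benzene: x = 0.1883, y = 0.1450
  1-propanol: x = 0.4175, y = 0.2714
  n-octane: x = 0.2271, y = 0.0659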